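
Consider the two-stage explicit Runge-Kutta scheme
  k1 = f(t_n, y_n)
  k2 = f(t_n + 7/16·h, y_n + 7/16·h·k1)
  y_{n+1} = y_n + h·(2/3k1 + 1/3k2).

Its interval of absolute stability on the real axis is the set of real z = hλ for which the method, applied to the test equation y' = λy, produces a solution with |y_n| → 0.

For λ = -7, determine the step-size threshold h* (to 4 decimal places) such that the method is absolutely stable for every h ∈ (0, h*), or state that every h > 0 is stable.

(-6.8571,0); λ=-7 ⇒ h* = (48/7)/7 = 0.9796.

Test eqn y'=λy, z=hλ:
  k1=λy_n ⇒ h·k1=z·y_n;  k2=λ(1+7/16z)y_n ⇒ h·k2=z(1+7/16z)y_n
  y_{n+1}/y_n = 1 + 2/3z + 1/3z(1+7/16z) = 1 + z + 7/48z²
  so R(z) = 1 + z + 7/48z².

Need |R(x)|<1, x<0.
x=-1.73: |R|=0.2935
R=1: x+7/48x²=0 ⇒ x=−48/7=-6.8571; min R=1−1/(4·7/48)=-0.7143>−1
Confirm numerically:
  x=-5.661: |R|=0.01251 <1
  x=-5.347: |R|=0.17757 <1
  x=-5.083: |R|=0.31512 <1
  x=-4.890: |R|=0.40282 <1
  x=-7.341: |R|=1.51800 >1
  x=-7.160: |R|=1.31623 >1
So |R|<1 on (-6.8571, 0).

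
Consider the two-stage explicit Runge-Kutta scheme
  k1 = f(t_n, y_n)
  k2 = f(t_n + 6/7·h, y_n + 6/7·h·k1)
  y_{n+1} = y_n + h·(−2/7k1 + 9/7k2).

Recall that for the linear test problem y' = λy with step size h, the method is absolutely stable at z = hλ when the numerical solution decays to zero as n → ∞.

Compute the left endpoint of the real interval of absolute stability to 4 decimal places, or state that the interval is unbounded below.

Test eqn y'=λy, z=hλ:
  k1=λy_n ⇒ h·k1=z·y_n;  k2=λ(1+6/7z)y_n ⇒ h·k2=z(1+6/7z)y_n
  y_{n+1}/y_n = 1 − 2/7z + 9/7z(1+6/7z) = 1 + z + 54/49z²
  Hence R(z) = 1 + z + 54/49z².

Boundary: |R(x)|=1, x<0.
x=-1.17: |R|=1.3386
R=1: x+54/49x²=0 ⇒ x=−49/54=-0.9074; min R=1−1/(4·54/49)=0.7731>−1
Confirm numerically:
  x=-0.847: |R|=0.94361 <1
  x=-0.834: |R|=0.93253 <1
  x=-0.661: |R|=0.82050 <1
  x=-0.399: |R|=0.77645 <1
  x=-1.035: |R|=1.14553 >1
  x=-0.989: |R|=1.08893 >1
So |R|<1 on (-0.9074, 0).

z* = -0.9074.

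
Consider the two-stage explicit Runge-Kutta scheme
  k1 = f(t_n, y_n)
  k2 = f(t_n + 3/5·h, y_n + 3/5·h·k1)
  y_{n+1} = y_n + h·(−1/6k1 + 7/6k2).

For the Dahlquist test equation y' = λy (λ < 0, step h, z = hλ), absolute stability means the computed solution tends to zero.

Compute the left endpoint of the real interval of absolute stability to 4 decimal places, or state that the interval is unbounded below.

Test eqn y'=λy, z=hλ:
  k1=λy_n ⇒ h·k1=z·y_n;  k2=λ(1+3/5z)y_n ⇒ h·k2=z(1+3/5z)y_n
  y_{n+1}/y_n = 1 − 1/6z + 7/6z(1+3/5z) = 1 + z + 7/10z²
  R(z) = 1 + z + 7/10z².

Need |R(x)|<1, x<0.
x=-0.67: |R|=0.6442
R=1: x+7/10x²=0 ⇒ x=−10/7=-1.4286; min R=1−1/(4·7/10)=0.6429>−1
Confirm numerically:
  x=-1.363: |R|=0.93744 <1
  x=-1.140: |R|=0.76972 <1
  x=-0.990: |R|=0.69607 <1
  x=-0.652: |R|=0.64557 <1
  x=-2.009: |R|=1.81626 >1
  x=-1.947: |R|=1.70657 >1
Stable set (-1.4286, 0).

left endpoint -1.4286.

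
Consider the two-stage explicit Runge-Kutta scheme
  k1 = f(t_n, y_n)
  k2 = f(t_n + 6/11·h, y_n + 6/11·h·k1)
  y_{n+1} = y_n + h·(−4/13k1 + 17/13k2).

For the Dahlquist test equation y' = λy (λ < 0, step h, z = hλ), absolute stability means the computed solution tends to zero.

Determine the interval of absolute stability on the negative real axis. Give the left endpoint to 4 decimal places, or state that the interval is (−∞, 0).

z∈(-1.4020,0).

With y'=λy (z=hλ):
  k1=λy_n ⇒ h·k1=z·y_n;  k2=λ(1+6/11z)y_n ⇒ h·k2=z(1+6/11z)y_n
  y_{n+1}/y_n = 1 − 4/13z + 17/13z(1+6/11z) = 1 + z + 102/143z²
  R(z) = 1 + z + 102/143z².

Boundary: |R(x)|=1, x<0.
x=-0.59: |R|=0.6583
R=1: x+102/143x²=0 ⇒ x=−143/102=-1.4020; min R=1−1/(4·102/143)=0.6495>−1
Confirm numerically:
  x=-1.339: |R|=0.93987 <1
  x=-0.905: |R|=0.67920 <1
  x=-0.809: |R|=0.65783 <1
  x=-0.728: |R|=0.65003 <1
  x=-1.654: |R|=1.29735 >1
  x=-1.636: |R|=1.27311 >1
Interval (-1.4020, 0).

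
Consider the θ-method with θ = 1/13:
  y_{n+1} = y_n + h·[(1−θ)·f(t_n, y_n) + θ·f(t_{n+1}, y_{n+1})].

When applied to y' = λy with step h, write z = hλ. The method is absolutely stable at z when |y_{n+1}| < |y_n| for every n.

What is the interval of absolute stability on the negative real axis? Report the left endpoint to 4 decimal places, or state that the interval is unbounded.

(-2.3636, 0).

With y'=λy (z=hλ):
  y_{n+1} = y_n + z·[12/13·y_n + 1/13·y_{n+1}] ⇒ (1 − 1/13z)y_{n+1} = (1 + 12/13z)y_n
  so R(z) = (1 + 12/13z)/(1 − 1/13z).

Solve |R(x)|<1 on ℝ⁻.
x=-1.4: |R|=0.2639
R=−1: 1+12/13x = −1+1/13x ⇒ -11/13x=2 ⇒ x=2/(-11/13)=-2.3636
Confirm numerically:
  x=-1.704: |R|=0.50653 <1
  x=-1.112: |R|=0.02438 <1
  x=-0.990: |R|=0.08006 <1
  x=-2.799: |R|=1.30312 >1
  x=-2.721: |R|=1.25005 >1
  x=-2.643: |R|=1.19645 >1
So |R|<1 on (-2.3636, 0).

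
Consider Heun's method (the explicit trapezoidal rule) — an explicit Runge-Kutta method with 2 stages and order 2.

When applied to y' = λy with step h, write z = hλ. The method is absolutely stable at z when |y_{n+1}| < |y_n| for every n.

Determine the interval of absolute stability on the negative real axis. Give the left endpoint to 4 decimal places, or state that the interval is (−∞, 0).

On y'=λy, z=hλ:
  order 2, 2-stage ⇒ R(z)=1+z+z^2/2
  (e.g. R(-0.45)=0.65125, |R|=0.65125)

Solve |R(x)|<1 on ℝ⁻.
x=-0.45: |R|=0.6512
|R(-2.16)|=1.1728 |R(-1.8)|=0.8200 |R(-0.99)|=0.5000
Bisect:
  x_lo=-2.4057 |R|=1.4880  x_hi=-0.3669 |R|=0.7004
  mid=-1.38629 |R|=0.57461 →hi
  mid=-1.89601 |R|=0.90141 →hi
  mid=-2.15086 |R|=1.16224 →lo
  mid=-2.02343 |R|=1.02371 →lo
  mid=-1.95972 |R|=0.96053 →hi
  mid=-1.99158 |R|=0.99161 →hi
  mid=-2.00751 |R|=1.00753 →lo
  mid=-1.99954 |R|=0.99954 →hi
  mid=-2.00352 |R|=1.00353 →lo
  ...
  [-2.00004,-1.99992] ⇒ x*=-2.0000
Interval (-2.0000, 0).

z∈(-2.0000,0).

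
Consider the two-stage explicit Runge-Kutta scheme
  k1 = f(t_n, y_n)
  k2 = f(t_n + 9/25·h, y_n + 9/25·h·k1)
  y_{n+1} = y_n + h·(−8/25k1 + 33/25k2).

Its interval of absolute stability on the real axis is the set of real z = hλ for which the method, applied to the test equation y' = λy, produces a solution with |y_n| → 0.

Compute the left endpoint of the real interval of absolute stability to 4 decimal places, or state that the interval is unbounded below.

z* = -2.1044.

Set f=λy, z=hλ:
  k1=λy_n ⇒ h·k1=z·y_n;  k2=λ(1+9/25z)y_n ⇒ h·k2=z(1+9/25z)y_n
  y_{n+1}/y_n = 1 − 8/25z + 33/25z(1+9/25z) = 1 + z + 297/625z²
  ⇒ R(z) = 1 + z + 297/625z².

Need |R(x)|<1, x<0.
x=-0.54: |R|=0.5986
R=1: x+297/625x²=0 ⇒ x=−625/297=-2.1044; min R=1−1/(4·297/625)=0.4739>−1
Confirm numerically:
  x=-1.818: |R|=0.75259 <1
  x=-1.355: |R|=0.51748 <1
  x=-1.347: |R|=0.51521 <1
  x=-1.077: |R|=0.47420 <1
  x=-2.563: |R|=1.55857 >1
  x=-2.213: |R|=1.11423 >1
So |R|<1 on (-2.1044, 0).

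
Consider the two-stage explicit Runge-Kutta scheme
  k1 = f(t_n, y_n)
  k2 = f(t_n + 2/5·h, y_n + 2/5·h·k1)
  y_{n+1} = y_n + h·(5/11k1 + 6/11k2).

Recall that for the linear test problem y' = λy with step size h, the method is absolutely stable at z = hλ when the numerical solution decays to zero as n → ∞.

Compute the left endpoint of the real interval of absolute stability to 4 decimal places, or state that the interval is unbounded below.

With y'=λy (z=hλ):
  k1=λy_n ⇒ h·k1=z·y_n;  k2=λ(1+2/5z)y_n ⇒ h·k2=z(1+2/5z)y_n
  y_{n+1}/y_n = 1 + 5/11z + 6/11z(1+2/5z) = 1 + z + 12/55z²
  Hence R(z) = 1 + z + 12/55z².

Need |R(x)|<1, x<0.
x=-1.44: |R|=0.0124
R=1: x+12/55x²=0 ⇒ x=−55/12=-4.5833; min R=1−1/(4·12/55)=-0.1458>−1
Confirm numerically:
  x=-4.559: |R|=0.97580 <1
  x=-3.729: |R|=0.30491 <1
  x=-3.121: |R|=0.00423 <1
  x=-2.802: |R|=0.08901 <1
  x=-5.083: |R|=1.55414 >1
  x=-4.894: |R|=1.33172 >1
So |R|<1 on (-4.5833, 0).

left endpoint -4.5833.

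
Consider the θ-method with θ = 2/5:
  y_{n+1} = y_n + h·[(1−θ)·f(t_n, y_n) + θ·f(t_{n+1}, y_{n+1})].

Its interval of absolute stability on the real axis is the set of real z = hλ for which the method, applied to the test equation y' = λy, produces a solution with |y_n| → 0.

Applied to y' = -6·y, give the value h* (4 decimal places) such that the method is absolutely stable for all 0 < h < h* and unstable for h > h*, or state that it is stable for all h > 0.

(-10.0000,0); λ=-6 ⇒ h* = (10)/6 = 1.6667.

Set f=λy, z=hλ:
  y_{n+1} = y_n + z·[3/5·y_n + 2/5·y_{n+1}] ⇒ (1 − 2/5z)y_{n+1} = (1 + 3/5z)y_n
  ⇒ R(z) = (1 + 3/5z)/(1 − 2/5z).

Need |R(x)|<1, x<0.
x=-0.4: |R|=0.6552
R=−1: 1+3/5x = −1+2/5x ⇒ -1/5x=2 ⇒ x=2/(-1/5)=-10.0000
Confirm numerically:
  x=-7.504: |R|=0.87525 <1
  x=-6.395: |R|=0.79736 <1
  x=-4.842: |R|=0.64873 <1
  x=-10.560: |R|=1.02144 >1
  x=-10.450: |R|=1.01737 >1
  x=-10.183: |R|=1.00721 >1
So |R|<1 on (-10.0000, 0).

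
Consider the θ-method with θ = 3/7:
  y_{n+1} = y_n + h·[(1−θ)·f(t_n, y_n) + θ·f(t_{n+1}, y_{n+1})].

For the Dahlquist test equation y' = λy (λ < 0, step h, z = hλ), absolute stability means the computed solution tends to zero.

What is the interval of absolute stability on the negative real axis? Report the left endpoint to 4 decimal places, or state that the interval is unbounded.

With y'=λy (z=hλ):
  y_{n+1} = y_n + z·[4/7·y_n + 3/7·y_{n+1}] ⇒ (1 − 3/7z)y_{n+1} = (1 + 4/7z)y_n
  ⇒ R(z) = (1 + 4/7z)/(1 − 3/7z).

Find x<0 with |R(x)|<1.
x=-0.85: |R|=0.3770
R=−1: 1+4/7x = −1+3/7x ⇒ -1/7x=2 ⇒ x=2/(-1/7)=-14.0000
Confirm numerically:
  x=-9.055: |R|=0.85526 <1
  x=-8.241: |R|=0.81846 <1
  x=-8.087: |R|=0.81085 <1
  x=-14.467: |R|=1.00927 >1
  x=-14.459: |R|=1.00911 >1
  x=-14.146: |R|=1.00295 >1
Interval (-14.0000, 0).

(-14.0000, 0).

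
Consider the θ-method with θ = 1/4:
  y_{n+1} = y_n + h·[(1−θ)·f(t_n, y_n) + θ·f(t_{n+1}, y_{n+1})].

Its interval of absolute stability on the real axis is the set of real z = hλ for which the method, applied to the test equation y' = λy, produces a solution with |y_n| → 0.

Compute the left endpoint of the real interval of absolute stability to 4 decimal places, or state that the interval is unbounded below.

On y'=λy, z=hλ:
  y_{n+1} = y_n + z·[3/4·y_n + 1/4·y_{n+1}] ⇒ (1 − 1/4z)y_{n+1} = (1 + 3/4z)y_n
  Hence R(z) = (1 + 3/4z)/(1 − 1/4z).

Boundary: |R(x)|=1, x<0.
x=-0.69: |R|=0.4115
R=−1: 1+3/4x = −1+1/4x ⇒ -1/2x=2 ⇒ x=2/(-1/2)=-4.0000
Confirm numerically:
  x=-3.425: |R|=0.84512 <1
  x=-2.533: |R|=0.55090 <1
  x=-1.875: |R|=0.27660 <1
  x=-4.485: |R|=1.11432 >1
  x=-4.456: |R|=1.10785 >1
  x=-4.296: |R|=1.07136 >1
Interval (-4.0000, 0).

z* = -4.0000.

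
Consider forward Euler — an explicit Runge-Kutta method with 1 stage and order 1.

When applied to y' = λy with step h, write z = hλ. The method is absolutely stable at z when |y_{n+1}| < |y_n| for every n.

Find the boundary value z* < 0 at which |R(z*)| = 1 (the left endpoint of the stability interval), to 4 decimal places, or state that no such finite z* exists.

z* = -2.0000.

On y'=λy, z=hλ:
  order 1, 1-stage ⇒ R(z)=1+z
  (e.g. R(-0.54)=0.46000, |R|=0.46000)

Need |R(x)|<1, x<0.
x=-0.54: |R|=0.4600
|R(-1.88)|=0.8800 |R(-1.42)|=0.4200 |R(-0.75)|=0.2500
Bisect:
  x_lo=-2.5283 |R|=1.5283  x_hi=-0.2218 |R|=0.7782
  mid=-1.37506 |R|=0.37506 →hi
  mid=-1.95170 |R|=0.95170 →hi
  mid=-2.24001 |R|=1.24001 →lo
  mid=-2.09585 |R|=1.09585 →lo
  mid=-2.02378 |R|=1.02378 →lo
  mid=-1.98774 |R|=0.98774 →hi
  mid=-2.00576 |R|=1.00576 →lo
  mid=-1.99675 |R|=0.99675 →hi
  ...
  [-2.00012,-1.99998] ⇒ x*=-2.0000
Stable set (-2.0000, 0).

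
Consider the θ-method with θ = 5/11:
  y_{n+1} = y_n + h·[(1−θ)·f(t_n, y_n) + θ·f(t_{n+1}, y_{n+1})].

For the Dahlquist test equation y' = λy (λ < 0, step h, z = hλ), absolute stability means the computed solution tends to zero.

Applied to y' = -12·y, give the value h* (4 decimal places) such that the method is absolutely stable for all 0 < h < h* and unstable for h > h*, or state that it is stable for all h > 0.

With y'=λy (z=hλ):
  y_{n+1} = y_n + z·[6/11·y_n + 5/11·y_{n+1}] ⇒ (1 − 5/11z)y_{n+1} = (1 + 6/11z)y_n
  Hence R(z) = (1 + 6/11z)/(1 − 5/11z).

Need |R(x)|<1, x<0.
x=-0.39: |R|=0.6687
R=−1: 1+6/11x = −1+5/11x ⇒ -1/11x=2 ⇒ x=2/(-1/11)=-22.0000
Confirm numerically:
  x=-15.072: |R|=0.91978 <1
  x=-13.179: |R|=0.88529 <1
  x=-11.835: |R|=0.85515 <1
  x=-22.318: |R|=1.00259 >1
  x=-22.149: |R|=1.00122 >1
So |R|<1 on (-22.0000, 0).

(-22.0000,0); λ=-12 ⇒ h* = (22)/12 = 1.8333.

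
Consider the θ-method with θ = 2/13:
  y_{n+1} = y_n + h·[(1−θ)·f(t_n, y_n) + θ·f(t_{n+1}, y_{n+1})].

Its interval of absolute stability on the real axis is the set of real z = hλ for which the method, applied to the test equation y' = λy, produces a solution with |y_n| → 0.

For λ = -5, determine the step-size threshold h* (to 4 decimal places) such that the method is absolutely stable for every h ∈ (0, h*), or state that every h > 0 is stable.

(-2.8889,0); λ=-5 ⇒ h* = (26/9)/5 = 0.5778.

On y'=λy, z=hλ:
  y_{n+1} = y_n + z·[11/13·y_n + 2/13·y_{n+1}] ⇒ (1 − 2/13z)y_{n+1} = (1 + 11/13z)y_n
  Hence R(z) = (1 + 11/13z)/(1 − 2/13z).

Boundary: |R(x)|=1, x<0.
x=-0.63: |R|=0.4257
R=−1: 1+11/13x = −1+2/13x ⇒ -9/13x=2 ⇒ x=2/(-9/13)=-2.8889
Confirm numerically:
  x=-2.282: |R|=0.68902 <1
  x=-1.623: |R|=0.29872 <1
  x=-1.523: |R|=0.23389 <1
  x=-3.448: |R|=1.25292 >1
  x=-3.168: |R|=1.12991 >1
Stable set (-2.8889, 0).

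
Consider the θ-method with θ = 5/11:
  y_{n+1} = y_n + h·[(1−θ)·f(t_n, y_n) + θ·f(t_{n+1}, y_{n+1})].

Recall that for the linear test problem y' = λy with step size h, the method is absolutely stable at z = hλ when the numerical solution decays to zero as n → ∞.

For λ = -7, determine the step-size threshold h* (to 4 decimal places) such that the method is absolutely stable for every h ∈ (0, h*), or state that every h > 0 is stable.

(-22.0000,0); λ=-7 ⇒ h* = (22)/7 = 3.1429.

Set f=λy, z=hλ:
  y_{n+1} = y_n + z·[6/11·y_n + 5/11·y_{n+1}] ⇒ (1 − 5/11z)y_{n+1} = (1 + 6/11z)y_n
  ⇒ R(z) = (1 + 6/11z)/(1 − 5/11z).

Need |R(x)|<1, x<0.
x=-1.19: |R|=0.2277
R=−1: 1+6/11x = −1+5/11x ⇒ -1/11x=2 ⇒ x=2/(-1/11)=-22.0000
Confirm numerically:
  x=-19.036: |R|=0.97209 <1
  x=-15.923: |R|=0.93294 <1
  x=-13.643: |R|=0.89450 <1
  x=-11.427: |R|=0.84482 <1
  x=-22.326: |R|=1.00266 >1
  x=-22.164: |R|=1.00135 >1
Stable set (-22.0000, 0).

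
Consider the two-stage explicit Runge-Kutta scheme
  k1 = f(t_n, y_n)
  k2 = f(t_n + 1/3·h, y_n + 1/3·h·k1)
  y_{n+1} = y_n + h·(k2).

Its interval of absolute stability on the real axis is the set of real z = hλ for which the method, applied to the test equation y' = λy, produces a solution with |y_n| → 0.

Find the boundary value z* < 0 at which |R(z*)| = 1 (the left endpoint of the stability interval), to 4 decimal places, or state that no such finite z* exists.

z* = -3.0000.

Test eqn y'=λy, z=hλ:
  k1=λy_n ⇒ h·k1=z·y_n;  k2=λ(1+1/3z)y_n ⇒ h·k2=z(1+1/3z)y_n
  y_{n+1}/y_n = 1 + z(1+1/3z) = 1 + z + 1/3z²
  so R(z) = 1 + z + 1/3z².

Find x<0 with |R(x)|<1.
x=-1.45: |R|=0.2508
R=1: x+1/3x²=0 ⇒ x=−3=-3.0000; min R=1−1/(4·1/3)=0.2500>−1
Confirm numerically:
  x=-2.969: |R|=0.96932 <1
  x=-2.887: |R|=0.89126 <1
  x=-2.340: |R|=0.48520 <1
  x=-1.570: |R|=0.25163 <1
  x=-3.369: |R|=1.41439 >1
  x=-3.131: |R|=1.13672 >1
Stable set (-3.0000, 0).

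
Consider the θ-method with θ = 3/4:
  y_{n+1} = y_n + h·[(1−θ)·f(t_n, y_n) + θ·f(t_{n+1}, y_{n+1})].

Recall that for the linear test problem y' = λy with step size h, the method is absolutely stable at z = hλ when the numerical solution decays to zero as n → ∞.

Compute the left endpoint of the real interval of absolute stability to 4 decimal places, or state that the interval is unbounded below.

With y'=λy (z=hλ):
  y_{n+1} = y_n + z·[1/4·y_n + 3/4·y_{n+1}] ⇒ (1 − 3/4z)y_{n+1} = (1 + 1/4z)y_n
  Hence R(z) = (1 + 1/4z)/(1 − 3/4z).

Need |R(x)|<1, x<0.
x=-1.3: |R|=0.3418
x=-2: |R|=0.2000
x=-10: |R|=0.1765
x=-100: |R|=0.3158
θ=3/4≥1/2 ⇒ |1+1/4x|<|1−3/4x| ∀x<0 ⇒ stable on all of ℝ⁻.

interval (−∞, 0).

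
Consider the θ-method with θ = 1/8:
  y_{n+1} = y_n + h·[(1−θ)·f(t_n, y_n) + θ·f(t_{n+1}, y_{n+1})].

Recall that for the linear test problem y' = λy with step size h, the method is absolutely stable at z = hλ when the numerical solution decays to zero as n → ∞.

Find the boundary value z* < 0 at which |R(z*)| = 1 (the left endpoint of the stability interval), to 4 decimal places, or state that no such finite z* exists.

With y'=λy (z=hλ):
  y_{n+1} = y_n + z·[7/8·y_n + 1/8·y_{n+1}] ⇒ (1 − 1/8z)y_{n+1} = (1 + 7/8z)y_n
  R(z) = (1 + 7/8z)/(1 − 1/8z).

Solve |R(x)|<1 on ℝ⁻.
x=-1.25: |R|=0.0811
R=−1: 1+7/8x = −1+1/8x ⇒ -3/4x=2 ⇒ x=2/(-3/4)=-2.6667
Confirm numerically:
  x=-2.467: |R|=0.88555 <1
  x=-2.455: |R|=0.87853 <1
  x=-2.050: |R|=0.63184 <1
  x=-1.607: |R|=0.33819 <1
  x=-3.180: |R|=1.27549 >1
  x=-3.141: |R|=1.25545 >1
  x=-3.122: |R|=1.24564 >1
Interval (-2.6667, 0).

z* = -2.6667.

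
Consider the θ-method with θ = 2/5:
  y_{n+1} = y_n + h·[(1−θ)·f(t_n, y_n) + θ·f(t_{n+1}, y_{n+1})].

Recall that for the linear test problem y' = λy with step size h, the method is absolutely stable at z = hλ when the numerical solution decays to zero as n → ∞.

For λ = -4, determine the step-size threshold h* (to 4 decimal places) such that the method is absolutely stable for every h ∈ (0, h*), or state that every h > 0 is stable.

(-10.0000,0); λ=-4 ⇒ h* = (10)/4 = 2.5000.

Set f=λy, z=hλ:
  y_{n+1} = y_n + z·[3/5·y_n + 2/5·y_{n+1}] ⇒ (1 − 2/5z)y_{n+1} = (1 + 3/5z)y_n
  ⇒ R(z) = (1 + 3/5z)/(1 − 2/5z).

Need |R(x)|<1, x<0.
x=-0.51: |R|=0.5764
R=−1: 1+3/5x = −1+2/5x ⇒ -1/5x=2 ⇒ x=2/(-1/5)=-10.0000
Confirm numerically:
  x=-6.494: |R|=0.80509 <1
  x=-6.453: |R|=0.80191 <1
  x=-6.263: |R|=0.78677 <1
  x=-10.502: |R|=1.01930 >1
  x=-10.281: |R|=1.01099 >1
So |R|<1 on (-10.0000, 0).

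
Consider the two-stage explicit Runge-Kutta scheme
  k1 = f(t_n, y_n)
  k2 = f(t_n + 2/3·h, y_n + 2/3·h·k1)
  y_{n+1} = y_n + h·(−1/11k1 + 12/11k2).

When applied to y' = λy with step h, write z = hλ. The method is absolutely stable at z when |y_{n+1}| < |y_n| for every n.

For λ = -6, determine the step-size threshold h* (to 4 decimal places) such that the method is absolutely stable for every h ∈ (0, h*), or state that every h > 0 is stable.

(-1.3750,0); λ=-6 ⇒ h* = (11/8)/6 = 0.2292.

Set f=λy, z=hλ:
  k1=λy_n ⇒ h·k1=z·y_n;  k2=λ(1+2/3z)y_n ⇒ h·k2=z(1+2/3z)y_n
  y_{n+1}/y_n = 1 − 1/11z + 12/11z(1+2/3z) = 1 + z + 8/11z²
  ⇒ R(z) = 1 + z + 8/11z².

Boundary: |R(x)|=1, x<0.
x=-1.29: |R|=0.9203
R=1: x+8/11x²=0 ⇒ x=−11/8=-1.3750; min R=1−1/(4·8/11)=0.6562>−1
Confirm numerically:
  x=-1.064: |R|=0.75934 <1
  x=-0.894: |R|=0.68726 <1
  x=-0.602: |R|=0.66157 <1
  x=-0.589: |R|=0.66331 <1
  x=-1.973: |R|=1.85808 >1
  x=-1.476: |R|=1.10842 >1
  x=-1.428: |R|=1.05504 >1
Stable set (-1.3750, 0).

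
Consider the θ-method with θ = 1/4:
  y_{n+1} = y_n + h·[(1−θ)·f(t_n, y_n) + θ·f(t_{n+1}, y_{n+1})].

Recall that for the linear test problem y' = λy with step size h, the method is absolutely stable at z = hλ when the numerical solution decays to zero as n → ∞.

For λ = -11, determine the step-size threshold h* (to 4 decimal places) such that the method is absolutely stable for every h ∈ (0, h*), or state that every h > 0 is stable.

(-4.0000,0); λ=-11 ⇒ h* = (4)/11 = 0.3636.

Set f=λy, z=hλ:
  y_{n+1} = y_n + z·[3/4·y_n + 1/4·y_{n+1}] ⇒ (1 − 1/4z)y_{n+1} = (1 + 3/4z)y_n
  ⇒ R(z) = (1 + 3/4z)/(1 − 1/4z).

Boundary: |R(x)|=1, x<0.
x=-0.38: |R|=0.6530
R=−1: 1+3/4x = −1+1/4x ⇒ -1/2x=2 ⇒ x=2/(-1/2)=-4.0000
Confirm numerically:
  x=-3.492: |R|=0.86439 <1
  x=-1.801: |R|=0.24185 <1
  x=-1.709: |R|=0.19741 <1
  x=-4.528: |R|=1.12383 >1
  x=-4.248: |R|=1.06014 >1
Interval (-4.0000, 0).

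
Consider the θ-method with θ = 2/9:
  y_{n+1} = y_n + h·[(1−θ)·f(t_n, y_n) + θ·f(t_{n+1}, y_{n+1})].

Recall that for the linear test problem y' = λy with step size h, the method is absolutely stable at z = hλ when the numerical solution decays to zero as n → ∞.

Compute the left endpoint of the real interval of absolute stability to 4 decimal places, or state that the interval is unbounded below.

left endpoint -3.6000.

Test eqn y'=λy, z=hλ:
  y_{n+1} = y_n + z·[7/9·y_n + 2/9·y_{n+1}] ⇒ (1 − 2/9z)y_{n+1} = (1 + 7/9z)y_n
  R(z) = (1 + 7/9z)/(1 − 2/9z).

Find x<0 with |R(x)|<1.
x=-0.76: |R|=0.3498
R=−1: 1+7/9x = −1+2/9x ⇒ -5/9x=2 ⇒ x=2/(-5/9)=-3.6000
Confirm numerically:
  x=-3.106: |R|=0.83763 <1
  x=-2.865: |R|=0.75051 <1
  x=-2.490: |R|=0.60300 <1
  x=-1.477: |R|=0.11201 <1
  x=-4.183: |R|=1.16786 >1
  x=-3.784: |R|=1.05553 >1
So |R|<1 on (-3.6000, 0).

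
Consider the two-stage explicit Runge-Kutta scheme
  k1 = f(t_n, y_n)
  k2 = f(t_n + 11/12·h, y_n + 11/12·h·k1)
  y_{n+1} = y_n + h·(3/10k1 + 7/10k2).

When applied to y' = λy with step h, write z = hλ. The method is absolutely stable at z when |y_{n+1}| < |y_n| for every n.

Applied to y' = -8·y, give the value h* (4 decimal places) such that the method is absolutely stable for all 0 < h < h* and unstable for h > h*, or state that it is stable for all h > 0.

Test eqn y'=λy, z=hλ:
  k1=λy_n ⇒ h·k1=z·y_n;  k2=λ(1+11/12z)y_n ⇒ h·k2=z(1+11/12z)y_n
  y_{n+1}/y_n = 1 + 3/10z + 7/10z(1+11/12z) = 1 + z + 77/120z²
  R(z) = 1 + z + 77/120z².

Boundary: |R(x)|=1, x<0.
x=-1.77: |R|=1.2403
R=1: x+77/120x²=0 ⇒ x=−120/77=-1.5584; min R=1−1/(4·77/120)=0.6104>−1
Confirm numerically:
  x=-1.216: |R|=0.73280 <1
  x=-1.094: |R|=0.67397 <1
  x=-0.862: |R|=0.61479 <1
  x=-1.952: |R|=1.49295 >1
  x=-1.862: |R|=1.36269 >1
  x=-1.850: |R|=1.34610 >1
Interval (-1.5584, 0).

(-1.5584,0); λ=-8 ⇒ h* = (120/77)/8 = 0.1948.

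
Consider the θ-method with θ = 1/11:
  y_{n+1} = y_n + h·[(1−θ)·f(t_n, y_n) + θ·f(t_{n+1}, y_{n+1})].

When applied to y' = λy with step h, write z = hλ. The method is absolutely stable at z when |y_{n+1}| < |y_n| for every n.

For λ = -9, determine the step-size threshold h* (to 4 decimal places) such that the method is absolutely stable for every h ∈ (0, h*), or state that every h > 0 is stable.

(-2.4444,0); λ=-9 ⇒ h* = (22/9)/9 = 0.2716.

Test eqn y'=λy, z=hλ:
  y_{n+1} = y_n + z·[10/11·y_n + 1/11·y_{n+1}] ⇒ (1 − 1/11z)y_{n+1} = (1 + 10/11z)y_n
  ⇒ R(z) = (1 + 10/11z)/(1 − 1/11z).

Find x<0 with |R(x)|<1.
x=-0.41: |R|=0.6047
R=−1: 1+10/11x = −1+1/11x ⇒ -9/11x=2 ⇒ x=2/(-9/11)=-2.4444
Confirm numerically:
  x=-1.961: |R|=0.66430 <1
  x=-1.857: |R|=0.58878 <1
  x=-1.324: |R|=0.18176 <1
  x=-1.156: |R|=0.04607 <1
  x=-2.914: |R|=1.30372 >1
  x=-2.844: |R|=1.25975 >1
  x=-2.808: |R|=1.23696 >1
Stable set (-2.4444, 0).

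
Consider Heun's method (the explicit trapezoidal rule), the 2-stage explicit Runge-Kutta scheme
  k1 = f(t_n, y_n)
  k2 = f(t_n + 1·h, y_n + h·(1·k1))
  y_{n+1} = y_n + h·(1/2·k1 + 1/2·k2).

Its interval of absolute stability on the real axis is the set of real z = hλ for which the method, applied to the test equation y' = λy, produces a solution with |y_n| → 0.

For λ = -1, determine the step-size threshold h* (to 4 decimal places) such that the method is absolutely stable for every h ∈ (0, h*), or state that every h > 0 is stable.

(-2.0000,0); λ=-1 ⇒ h* = 2.0000.

With y'=λy (z=hλ):
  order 2, 2-stage ⇒ R(z)=1+z+z^2/2
  (e.g. R(-0.59)=0.58405, |R|=0.58405)

Need |R(x)|<1, x<0.
x=-0.59: |R|=0.5840
|R(-1.43)|=0.5924 |R(-1.17)|=0.5144 |R(-0.55)|=0.6013
Bisect:
  x_lo=-2.6403 |R|=1.8453  x_hi=-0.1459 |R|=0.8648
  mid=-1.39307 |R|=0.57725 →hi
  mid=-2.01668 |R|=1.01682 →lo
  mid=-1.70487 |R|=0.74842 →hi
  mid=-1.86078 |R|=0.87047 →hi
  mid=-1.93873 |R|=0.94060 →hi
  mid=-1.97770 |R|=0.97795 →hi
  mid=-1.99719 |R|=0.99719 →hi
  ...
  [-2.00008,-1.99993] ⇒ x*=-2.0000
Stable set (-2.0000, 0).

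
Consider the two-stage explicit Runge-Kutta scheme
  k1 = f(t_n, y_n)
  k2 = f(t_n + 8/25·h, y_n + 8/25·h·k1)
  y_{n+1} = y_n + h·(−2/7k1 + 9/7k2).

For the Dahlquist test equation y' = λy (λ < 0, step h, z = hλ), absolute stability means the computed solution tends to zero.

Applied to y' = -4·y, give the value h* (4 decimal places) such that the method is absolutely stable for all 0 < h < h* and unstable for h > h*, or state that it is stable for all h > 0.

(-2.4306,0); λ=-4 ⇒ h* = (175/72)/4 = 0.6076.

With y'=λy (z=hλ):
  k1=λy_n ⇒ h·k1=z·y_n;  k2=λ(1+8/25z)y_n ⇒ h·k2=z(1+8/25z)y_n
  y_{n+1}/y_n = 1 − 2/7z + 9/7z(1+8/25z) = 1 + z + 72/175z²
  ⇒ R(z) = 1 + z + 72/175z².

Solve |R(x)|<1 on ℝ⁻.
x=-1.67: |R|=0.4774
R=1: x+72/175x²=0 ⇒ x=−175/72=-2.4306; min R=1−1/(4·72/175)=0.3924>−1
Confirm numerically:
  x=-2.345: |R|=0.91746 <1
  x=-1.641: |R|=0.46693 <1
  x=-1.238: |R|=0.39257 <1
  x=-2.703: |R|=1.30298 >1
  x=-2.671: |R|=1.26423 >1
  x=-2.565: |R|=1.14188 >1
Stable set (-2.4306, 0).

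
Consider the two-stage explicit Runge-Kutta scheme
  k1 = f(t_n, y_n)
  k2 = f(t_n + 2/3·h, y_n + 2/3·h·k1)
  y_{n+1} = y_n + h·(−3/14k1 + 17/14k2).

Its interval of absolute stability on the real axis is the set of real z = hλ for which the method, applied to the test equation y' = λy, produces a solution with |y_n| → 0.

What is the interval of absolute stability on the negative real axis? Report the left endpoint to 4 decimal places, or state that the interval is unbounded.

z∈(-1.2353,0).

Set f=λy, z=hλ:
  k1=λy_n ⇒ h·k1=z·y_n;  k2=λ(1+2/3z)y_n ⇒ h·k2=z(1+2/3z)y_n
  y_{n+1}/y_n = 1 − 3/14z + 17/14z(1+2/3z) = 1 + z + 17/21z²
  R(z) = 1 + z + 17/21z².

Find x<0 with |R(x)|<1.
x=-1.19: |R|=0.9564
R=1: x+17/21x²=0 ⇒ x=−21/17=-1.2353; min R=1−1/(4·17/21)=0.6912>−1
Confirm numerically:
  x=-0.844: |R|=0.73265 <1
  x=-0.835: |R|=0.72942 <1
  x=-0.565: |R|=0.69342 <1
  x=-1.391: |R|=1.17533 >1
  x=-1.382: |R|=1.16413 >1
Interval (-1.2353, 0).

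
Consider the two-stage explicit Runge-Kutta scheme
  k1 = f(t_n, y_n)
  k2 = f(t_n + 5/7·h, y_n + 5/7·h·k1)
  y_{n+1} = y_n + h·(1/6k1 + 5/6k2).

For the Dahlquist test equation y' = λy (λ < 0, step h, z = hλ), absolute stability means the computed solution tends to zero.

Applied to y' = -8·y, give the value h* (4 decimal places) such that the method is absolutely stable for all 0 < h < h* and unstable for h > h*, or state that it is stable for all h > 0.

Test eqn y'=λy, z=hλ:
  k1=λy_n ⇒ h·k1=z·y_n;  k2=λ(1+5/7z)y_n ⇒ h·k2=z(1+5/7z)y_n
  y_{n+1}/y_n = 1 + 1/6z + 5/6z(1+5/7z) = 1 + z + 25/42z²
  ⇒ R(z) = 1 + z + 25/42z².

Solve |R(x)|<1 on ℝ⁻.
x=-1.57: |R|=0.8972
R=1: x+25/42x²=0 ⇒ x=−42/25=-1.6800; min R=1−1/(4·25/42)=0.5800>−1
Confirm numerically:
  x=-1.561: |R|=0.88943 <1
  x=-1.422: |R|=0.78162 <1
  x=-1.256: |R|=0.68301 <1
  x=-1.042: |R|=0.60429 <1
  x=-2.225: |R|=1.72180 >1
  x=-2.014: |R|=1.40040 >1
  x=-1.758: |R|=1.08162 >1
So |R|<1 on (-1.6800, 0).

(-1.6800,0); λ=-8 ⇒ h* = (42/25)/8 = 0.2100.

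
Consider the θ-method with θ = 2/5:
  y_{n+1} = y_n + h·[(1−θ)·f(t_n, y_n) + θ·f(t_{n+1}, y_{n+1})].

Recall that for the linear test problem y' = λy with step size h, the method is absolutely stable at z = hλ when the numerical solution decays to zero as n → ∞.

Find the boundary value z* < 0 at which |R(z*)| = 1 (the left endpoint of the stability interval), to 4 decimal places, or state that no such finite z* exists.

On y'=λy, z=hλ:
  y_{n+1} = y_n + z·[3/5·y_n + 2/5·y_{n+1}] ⇒ (1 − 2/5z)y_{n+1} = (1 + 3/5z)y_n
  ⇒ R(z) = (1 + 3/5z)/(1 − 2/5z).

Boundary: |R(x)|=1, x<0.
x=-0.65: |R|=0.4841
R=−1: 1+3/5x = −1+2/5x ⇒ -1/5x=2 ⇒ x=2/(-1/5)=-10.0000
Confirm numerically:
  x=-7.461: |R|=0.87255 <1
  x=-6.790: |R|=0.82723 <1
  x=-5.207: |R|=0.68905 <1
  x=-4.341: |R|=0.58639 <1
  x=-10.559: |R|=1.02140 >1
  x=-10.418: |R|=1.01618 >1
  x=-10.196: |R|=1.00772 >1
Interval (-10.0000, 0).

left endpoint -10.0000.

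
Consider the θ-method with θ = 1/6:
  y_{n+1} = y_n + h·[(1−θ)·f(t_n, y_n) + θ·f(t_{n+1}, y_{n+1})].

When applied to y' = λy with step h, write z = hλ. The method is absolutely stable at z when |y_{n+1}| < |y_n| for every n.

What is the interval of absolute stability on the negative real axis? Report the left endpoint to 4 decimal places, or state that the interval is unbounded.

On y'=λy, z=hλ:
  y_{n+1} = y_n + z·[5/6·y_n + 1/6·y_{n+1}] ⇒ (1 − 1/6z)y_{n+1} = (1 + 5/6z)y_n
  so R(z) = (1 + 5/6z)/(1 − 1/6z).

Solve |R(x)|<1 on ℝ⁻.
x=-0.4: |R|=0.6250
R=−1: 1+5/6x = −1+1/6x ⇒ -2/3x=2 ⇒ x=2/(-2/3)=-3.0000
Confirm numerically:
  x=-2.561: |R|=0.79488 <1
  x=-2.527: |R|=0.77812 <1
  x=-2.367: |R|=0.69738 <1
  x=-2.226: |R|=0.62363 <1
  x=-3.159: |R|=1.06944 >1
  x=-3.090: |R|=1.03960 >1
So |R|<1 on (-3.0000, 0).

(-3.0000, 0).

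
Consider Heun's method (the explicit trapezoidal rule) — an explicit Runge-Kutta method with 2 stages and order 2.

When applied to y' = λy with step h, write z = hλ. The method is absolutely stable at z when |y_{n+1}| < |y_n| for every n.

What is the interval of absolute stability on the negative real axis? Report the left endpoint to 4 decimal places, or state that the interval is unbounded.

(-2.0000, 0).

Test eqn y'=λy, z=hλ:
  order 2, 2-stage ⇒ R(z)=1+z+z^2/2
  (e.g. R(-0.92)=0.50320, |R|=0.50320)

Need |R(x)|<1, x<0.
x=-0.92: |R|=0.5032
|R(-1.43)|=0.5924 |R(-0.98)|=0.5002 |R(-0.69)|=0.5481
Bisect:
  x_lo=-2.5631 |R|=1.7217  x_hi=-0.3828 |R|=0.6904
  mid=-1.47298 |R|=0.61185 →hi
  mid=-2.01804 |R|=1.01821 →lo
  mid=-1.74551 |R|=0.77789 →hi
  mid=-1.88178 |R|=0.88877 →hi
  mid=-1.94991 |R|=0.95117 →hi
  mid=-1.98398 |R|=0.98411 →hi
  mid=-2.00101 |R|=1.00101 →lo
  mid=-1.99249 |R|=0.99252 →hi
  ...
  [-2.00008,-1.99995] ⇒ x*=-2.0000
So |R|<1 on (-2.0000, 0).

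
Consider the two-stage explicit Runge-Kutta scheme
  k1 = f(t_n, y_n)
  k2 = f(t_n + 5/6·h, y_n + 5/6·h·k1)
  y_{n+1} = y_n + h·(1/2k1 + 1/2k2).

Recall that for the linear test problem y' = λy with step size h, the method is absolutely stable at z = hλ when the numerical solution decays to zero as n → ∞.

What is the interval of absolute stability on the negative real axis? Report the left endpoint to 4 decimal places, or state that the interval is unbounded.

(-2.4000, 0).

On y'=λy, z=hλ:
  k1=λy_n ⇒ h·k1=z·y_n;  k2=λ(1+5/6z)y_n ⇒ h·k2=z(1+5/6z)y_n
  y_{n+1}/y_n = 1 + 1/2z + 1/2z(1+5/6z) = 1 + z + 5/12z²
  so R(z) = 1 + z + 5/12z².

Need |R(x)|<1, x<0.
x=-0.7: |R|=0.5042
R=1: x+5/12x²=0 ⇒ x=−12/5=-2.4000; min R=1−1/(4·5/12)=0.4000>−1
Confirm numerically:
  x=-1.710: |R|=0.50838 <1
  x=-1.556: |R|=0.45281 <1
  x=-1.168: |R|=0.40043 <1
  x=-1.121: |R|=0.40260 <1
  x=-2.964: |R|=1.69654 >1
  x=-2.919: |R|=1.63123 >1
  x=-2.658: |R|=1.28573 >1
So |R|<1 on (-2.4000, 0).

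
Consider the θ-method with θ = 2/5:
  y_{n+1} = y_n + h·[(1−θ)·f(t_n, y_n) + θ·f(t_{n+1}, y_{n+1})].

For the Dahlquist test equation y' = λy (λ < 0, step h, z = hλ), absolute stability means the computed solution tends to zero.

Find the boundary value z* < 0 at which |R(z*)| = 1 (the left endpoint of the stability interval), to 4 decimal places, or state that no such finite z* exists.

With y'=λy (z=hλ):
  y_{n+1} = y_n + z·[3/5·y_n + 2/5·y_{n+1}] ⇒ (1 − 2/5z)y_{n+1} = (1 + 3/5z)y_n
  so R(z) = (1 + 3/5z)/(1 − 2/5z).

Need |R(x)|<1, x<0.
x=-1.12: |R|=0.2265
R=−1: 1+3/5x = −1+2/5x ⇒ -1/5x=2 ⇒ x=2/(-1/5)=-10.0000
Confirm numerically:
  x=-8.984: |R|=0.95576 <1
  x=-6.993: |R|=0.84162 <1
  x=-6.281: |R|=0.78824 <1
  x=-10.585: |R|=1.02235 >1
  x=-10.135: |R|=1.00534 >1
Stable set (-10.0000, 0).

z* = -10.0000.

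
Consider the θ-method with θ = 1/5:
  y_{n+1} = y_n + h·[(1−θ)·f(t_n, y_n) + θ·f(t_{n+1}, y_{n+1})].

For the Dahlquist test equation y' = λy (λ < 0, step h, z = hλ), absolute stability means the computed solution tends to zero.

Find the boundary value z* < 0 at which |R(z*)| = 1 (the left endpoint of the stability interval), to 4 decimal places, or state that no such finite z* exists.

Set f=λy, z=hλ:
  y_{n+1} = y_n + z·[4/5·y_n + 1/5·y_{n+1}] ⇒ (1 − 1/5z)y_{n+1} = (1 + 4/5z)y_n
  so R(z) = (1 + 4/5z)/(1 − 1/5z).

Boundary: |R(x)|=1, x<0.
x=-1.37: |R|=0.0754
R=−1: 1+4/5x = −1+1/5x ⇒ -3/5x=2 ⇒ x=2/(-3/5)=-3.3333
Confirm numerically:
  x=-3.292: |R|=0.98505 <1
  x=-2.619: |R|=0.71873 <1
  x=-1.951: |R|=0.40340 <1
  x=-1.724: |R|=0.28198 <1
  x=-3.844: |R|=1.17322 >1
  x=-3.820: |R|=1.16553 >1
Interval (-3.3333, 0).

z* = -3.3333.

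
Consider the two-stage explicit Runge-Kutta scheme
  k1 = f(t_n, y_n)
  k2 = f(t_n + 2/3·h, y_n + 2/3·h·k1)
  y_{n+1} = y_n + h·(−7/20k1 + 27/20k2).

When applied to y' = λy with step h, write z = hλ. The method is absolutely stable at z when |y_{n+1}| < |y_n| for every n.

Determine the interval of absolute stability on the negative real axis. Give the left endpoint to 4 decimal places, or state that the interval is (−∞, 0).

Set f=λy, z=hλ:
  k1=λy_n ⇒ h·k1=z·y_n;  k2=λ(1+2/3z)y_n ⇒ h·k2=z(1+2/3z)y_n
  y_{n+1}/y_n = 1 − 7/20z + 27/20z(1+2/3z) = 1 + z + 9/10z²
  R(z) = 1 + z + 9/10z².

Boundary: |R(x)|=1, x<0.
x=-0.8: |R|=0.7760
R=1: x+9/10x²=0 ⇒ x=−10/9=-1.1111; min R=1−1/(4·9/10)=0.7222>−1
Confirm numerically:
  x=-1.054: |R|=0.94582 <1
  x=-0.994: |R|=0.89523 <1
  x=-0.603: |R|=0.72425 <1
  x=-1.431: |R|=1.41198 >1
  x=-1.167: |R|=1.05870 >1
So |R|<1 on (-1.1111, 0).

z∈(-1.1111,0).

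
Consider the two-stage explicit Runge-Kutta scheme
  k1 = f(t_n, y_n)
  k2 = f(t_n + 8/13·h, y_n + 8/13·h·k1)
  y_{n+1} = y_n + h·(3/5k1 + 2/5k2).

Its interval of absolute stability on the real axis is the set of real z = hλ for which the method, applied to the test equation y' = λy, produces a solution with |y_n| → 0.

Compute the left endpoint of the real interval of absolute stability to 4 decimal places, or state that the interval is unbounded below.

left endpoint -4.0625.

On y'=λy, z=hλ:
  k1=λy_n ⇒ h·k1=z·y_n;  k2=λ(1+8/13z)y_n ⇒ h·k2=z(1+8/13z)y_n
  y_{n+1}/y_n = 1 + 3/5z + 2/5z(1+8/13z) = 1 + z + 16/65z²
  so R(z) = 1 + z + 16/65z².

Need |R(x)|<1, x<0.
x=-0.53: |R|=0.5391
R=1: x+16/65x²=0 ⇒ x=−65/16=-4.0625; min R=1−1/(4·16/65)=-0.0156>−1
Confirm numerically:
  x=-3.514: |R|=0.52556 <1
  x=-2.922: |R|=0.17968 <1
  x=-2.539: |R|=0.04784 <1
  x=-2.232: |R|=0.00570 <1
  x=-4.402: |R|=1.36787 >1
  x=-4.347: |R|=1.30442 >1
  x=-4.093: |R|=1.03073 >1
Interval (-4.0625, 0).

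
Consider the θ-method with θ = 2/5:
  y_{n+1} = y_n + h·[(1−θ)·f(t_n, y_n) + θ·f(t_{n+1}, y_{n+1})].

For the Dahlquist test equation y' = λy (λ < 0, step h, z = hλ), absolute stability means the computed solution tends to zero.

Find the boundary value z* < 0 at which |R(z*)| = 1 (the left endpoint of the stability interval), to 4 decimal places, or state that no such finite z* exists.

z* = -10.0000.

With y'=λy (z=hλ):
  y_{n+1} = y_n + z·[3/5·y_n + 2/5·y_{n+1}] ⇒ (1 − 2/5z)y_{n+1} = (1 + 3/5z)y_n
  Hence R(z) = (1 + 3/5z)/(1 − 2/5z).

Find x<0 with |R(x)|<1.
x=-1.37: |R|=0.1150
R=−1: 1+3/5x = −1+2/5x ⇒ -1/5x=2 ⇒ x=2/(-1/5)=-10.0000
Confirm numerically:
  x=-8.824: |R|=0.94807 <1
  x=-7.153: |R|=0.85253 <1
  x=-4.479: |R|=0.60446 <1
  x=-10.545: |R|=1.02089 >1
  x=-10.486: |R|=1.01871 >1
  x=-10.103: |R|=1.00409 >1
So |R|<1 on (-10.0000, 0).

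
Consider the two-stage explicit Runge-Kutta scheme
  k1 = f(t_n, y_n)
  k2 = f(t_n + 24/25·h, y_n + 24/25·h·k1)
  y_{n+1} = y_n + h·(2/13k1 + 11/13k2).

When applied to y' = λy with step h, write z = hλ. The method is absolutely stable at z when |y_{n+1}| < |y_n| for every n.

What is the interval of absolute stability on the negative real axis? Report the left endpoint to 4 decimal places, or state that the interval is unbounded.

z∈(-1.2311,0).

With y'=λy (z=hλ):
  k1=λy_n ⇒ h·k1=z·y_n;  k2=λ(1+24/25z)y_n ⇒ h·k2=z(1+24/25z)y_n
  y_{n+1}/y_n = 1 + 2/13z + 11/13z(1+24/25z) = 1 + z + 264/325z²
  so R(z) = 1 + z + 264/325z².

Boundary: |R(x)|=1, x<0.
x=-1.18: |R|=0.9511
R=1: x+264/325x²=0 ⇒ x=−325/264=-1.2311; min R=1−1/(4·264/325)=0.6922>−1
Confirm numerically:
  x=-1.174: |R|=0.94558 <1
  x=-0.921: |R|=0.76803 <1
  x=-0.826: |R|=0.72822 <1
  x=-0.522: |R|=0.69934 <1
  x=-1.543: |R|=1.39098 >1
  x=-1.532: |R|=1.37451 >1
  x=-1.310: |R|=1.08400 >1
So |R|<1 on (-1.2311, 0).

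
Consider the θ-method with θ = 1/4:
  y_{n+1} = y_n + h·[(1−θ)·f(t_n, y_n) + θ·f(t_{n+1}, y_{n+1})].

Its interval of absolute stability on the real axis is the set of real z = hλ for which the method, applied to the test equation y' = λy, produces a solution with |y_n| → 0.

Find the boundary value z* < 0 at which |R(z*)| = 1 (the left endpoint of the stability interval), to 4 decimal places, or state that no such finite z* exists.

left endpoint -4.0000.

With y'=λy (z=hλ):
  y_{n+1} = y_n + z·[3/4·y_n + 1/4·y_{n+1}] ⇒ (1 − 1/4z)y_{n+1} = (1 + 3/4z)y_n
  Hence R(z) = (1 + 3/4z)/(1 − 1/4z).

Solve |R(x)|<1 on ℝ⁻.
x=-1.11: |R|=0.1311
R=−1: 1+3/4x = −1+1/4x ⇒ -1/2x=2 ⇒ x=2/(-1/2)=-4.0000
Confirm numerically:
  x=-3.709: |R|=0.92450 <1
  x=-2.678: |R|=0.60407 <1
  x=-2.022: |R|=0.34308 <1
  x=-1.922: |R|=0.29821 <1
  x=-4.590: |R|=1.13737 >1
  x=-4.322: |R|=1.07739 >1
So |R|<1 on (-4.0000, 0).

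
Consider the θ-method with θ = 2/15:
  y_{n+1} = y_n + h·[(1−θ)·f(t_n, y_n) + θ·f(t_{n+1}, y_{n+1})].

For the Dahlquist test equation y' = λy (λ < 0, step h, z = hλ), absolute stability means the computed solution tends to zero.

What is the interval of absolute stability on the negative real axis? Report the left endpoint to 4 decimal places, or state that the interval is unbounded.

Test eqn y'=λy, z=hλ:
  y_{n+1} = y_n + z·[13/15·y_n + 2/15·y_{n+1}] ⇒ (1 − 2/15z)y_{n+1} = (1 + 13/15z)y_n
  so R(z) = (1 + 13/15z)/(1 − 2/15z).

Boundary: |R(x)|=1, x<0.
x=-0.75: |R|=0.3182
R=−1: 1+13/15x = −1+2/15x ⇒ -11/15x=2 ⇒ x=2/(-11/15)=-2.7273
Confirm numerically:
  x=-2.526: |R|=0.88959 <1
  x=-2.375: |R|=0.80380 <1
  x=-2.229: |R|=0.71832 <1
  x=-2.045: |R|=0.60686 <1
  x=-3.237: |R|=1.26111 >1
  x=-2.867: |R|=1.07413 >1
Stable set (-2.7273, 0).

(-2.7273, 0).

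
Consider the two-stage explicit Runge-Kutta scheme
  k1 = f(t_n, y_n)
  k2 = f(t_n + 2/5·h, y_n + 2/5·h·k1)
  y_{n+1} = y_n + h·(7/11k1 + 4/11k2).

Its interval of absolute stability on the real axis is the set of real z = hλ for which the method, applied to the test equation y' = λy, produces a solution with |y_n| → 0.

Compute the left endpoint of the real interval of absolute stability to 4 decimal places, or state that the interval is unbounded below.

On y'=λy, z=hλ:
  k1=λy_n ⇒ h·k1=z·y_n;  k2=λ(1+2/5z)y_n ⇒ h·k2=z(1+2/5z)y_n
  y_{n+1}/y_n = 1 + 7/11z + 4/11z(1+2/5z) = 1 + z + 8/55z²
  ⇒ R(z) = 1 + z + 8/55z².

Need |R(x)|<1, x<0.
x=-0.86: |R|=0.2476
R=1: x+8/55x²=0 ⇒ x=−55/8=-6.8750; min R=1−1/(4·8/55)=-0.7188>−1
Confirm numerically:
  x=-6.127: |R|=0.33338 <1
  x=-4.315: |R|=0.60675 <1
  x=-3.844: |R|=0.69471 <1
  x=-3.774: |R|=0.70228 <1
  x=-7.214: |R|=1.35572 >1
  x=-7.154: |R|=1.29032 >1
  x=-7.016: |R|=1.14389 >1
So |R|<1 on (-6.8750, 0).

z* = -6.8750.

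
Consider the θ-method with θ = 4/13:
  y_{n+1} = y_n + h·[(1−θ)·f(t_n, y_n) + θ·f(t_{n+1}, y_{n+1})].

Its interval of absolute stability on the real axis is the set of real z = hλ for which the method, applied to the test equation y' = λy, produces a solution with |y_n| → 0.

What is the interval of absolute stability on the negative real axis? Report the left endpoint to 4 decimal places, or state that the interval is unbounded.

z∈(-5.2000,0).

With y'=λy (z=hλ):
  y_{n+1} = y_n + z·[9/13·y_n + 4/13·y_{n+1}] ⇒ (1 − 4/13z)y_{n+1} = (1 + 9/13z)y_n
  ⇒ R(z) = (1 + 9/13z)/(1 − 4/13z).

Boundary: |R(x)|=1, x<0.
x=-1.4: |R|=0.0215
R=−1: 1+9/13x = −1+4/13x ⇒ -5/13x=2 ⇒ x=2/(-5/13)=-5.2000
Confirm numerically:
  x=-4.662: |R|=0.91500 <1
  x=-4.494: |R|=0.88604 <1
  x=-3.647: |R|=0.71854 <1
  x=-2.166: |R|=0.29976 <1
  x=-5.777: |R|=1.07990 >1
  x=-5.647: |R|=1.06280 >1
So |R|<1 on (-5.2000, 0).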